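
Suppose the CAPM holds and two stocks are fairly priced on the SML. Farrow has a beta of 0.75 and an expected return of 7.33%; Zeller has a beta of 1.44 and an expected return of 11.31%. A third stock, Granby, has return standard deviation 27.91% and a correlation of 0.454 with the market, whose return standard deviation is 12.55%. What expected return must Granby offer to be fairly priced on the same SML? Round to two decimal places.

MRP = (11.31% − 7.33%) / (1.44 − 0.75) = 5.7681%
R_f = 7.33% − 0.75 × 5.7681% = 3.0039%
β_Granby = ρ·σ_i/σ_m = 0.454 × 27.91 / 12.55 = 1.0097
E(R_Granby) = R_f + β × MRP = 3.0039% + 1.0097 × 5.7681% = 8.83%

8.83%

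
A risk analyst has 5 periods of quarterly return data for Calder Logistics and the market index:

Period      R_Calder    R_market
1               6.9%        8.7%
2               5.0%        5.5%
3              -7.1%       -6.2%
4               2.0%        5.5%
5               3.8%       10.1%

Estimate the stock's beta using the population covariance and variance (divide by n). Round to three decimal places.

0.792

Mean R_i = (6.9 + 5.0 − 7.1 + 2.0 + 3.8) / 5 = 2.1200%
Mean R_m = (8.7 + 5.5 − 6.2 + 5.5 + 10.1) / 5 = 4.7200%
Σ(R_i − R̄_i)(R_m − R̄_m) = 130.8980  ⇒  Cov = 130.8980 / 5 = 26.1796
Σ(R_m − R̄_m)² = 165.2480  ⇒  Var(R_m) = 165.2480 / 5 = 33.0496
β = Cov / Var(R_m) = 26.1796 / 33.0496 = 0.7921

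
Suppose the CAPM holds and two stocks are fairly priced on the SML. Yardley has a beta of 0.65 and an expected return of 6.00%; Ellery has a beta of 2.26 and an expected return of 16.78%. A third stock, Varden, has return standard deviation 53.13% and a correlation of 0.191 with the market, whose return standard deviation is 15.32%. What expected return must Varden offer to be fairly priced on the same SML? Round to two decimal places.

MRP = (16.78% − 6.00%) / (2.26 − 0.65) = 6.6957%
R_f = 6.00% − 0.65 × 6.6957% = 1.6478%
β_Varden = ρ·σ_i/σ_m = 0.191 × 53.13 / 15.32 = 0.6624
E(R_Varden) = R_f + β × MRP = 1.6478% + 0.6624 × 6.6957% = 6.08%

6.08%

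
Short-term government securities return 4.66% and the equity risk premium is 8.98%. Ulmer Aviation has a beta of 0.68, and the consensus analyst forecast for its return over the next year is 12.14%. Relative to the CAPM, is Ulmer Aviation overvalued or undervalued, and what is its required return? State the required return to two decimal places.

Required return = R_f + β·MRP = 4.66% + 0.68 × 8.98% = 10.77%
Forecast 12.14% > required 10.77% → the stock plots above the SML → undervalued.

Undervalued; required return 10.77%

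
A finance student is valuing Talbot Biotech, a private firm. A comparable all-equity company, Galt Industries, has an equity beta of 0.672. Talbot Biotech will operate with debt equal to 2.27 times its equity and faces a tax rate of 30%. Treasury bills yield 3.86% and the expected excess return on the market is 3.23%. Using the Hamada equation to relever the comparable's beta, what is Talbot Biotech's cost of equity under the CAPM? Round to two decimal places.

9.48%

β_L = β_U × [1 + (1 − t)(D/E)] = 0.672 × [1 + (1 − 0.30) × 2.27]
    = 0.672 × [1 + 0.70 × 2.27] = 0.672 × 2.5890 = 1.7398
E(R) = R_f + β_L × MRP = 3.86% + 1.7398 × 3.23% = 9.48%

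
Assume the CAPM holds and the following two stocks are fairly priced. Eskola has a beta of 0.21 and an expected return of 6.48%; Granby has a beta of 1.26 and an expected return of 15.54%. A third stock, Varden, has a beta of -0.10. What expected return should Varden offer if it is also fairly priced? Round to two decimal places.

MRP (SML slope) = (15.54% − 6.48%) / (1.26 − 0.21) = 9.06% / 1.05 = 8.6286%
R_f (intercept) = 6.48% − 0.21 × 8.6286% = 4.6680%
E(R_Varden) = R_f + β × MRP = 4.6680% + -0.10 × 8.6286% = 3.81%

3.81%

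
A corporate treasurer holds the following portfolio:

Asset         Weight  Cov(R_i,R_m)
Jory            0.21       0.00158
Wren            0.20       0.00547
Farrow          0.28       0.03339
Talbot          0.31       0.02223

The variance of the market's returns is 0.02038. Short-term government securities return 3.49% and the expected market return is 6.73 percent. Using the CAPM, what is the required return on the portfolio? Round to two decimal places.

6.30%

β_Jory = 0.00158 / 0.02038 = 0.0775
β_Wren = 0.00547 / 0.02038 = 0.2684
β_Farrow = 0.03339 / 0.02038 = 1.6384
β_Talbot = 0.02223 / 0.02038 = 1.0908
β_P = Σ w_i β_i = 0.21×0.0775 + 0.20×0.2684 + 0.28×1.6384 + 0.31×1.0908 = 0.8669
MRP = 6.73% − 3.49% = 3.24%
E(R_P) = R_f + β_P × MRP = 3.49% + 0.8669 × 3.24% = 6.30%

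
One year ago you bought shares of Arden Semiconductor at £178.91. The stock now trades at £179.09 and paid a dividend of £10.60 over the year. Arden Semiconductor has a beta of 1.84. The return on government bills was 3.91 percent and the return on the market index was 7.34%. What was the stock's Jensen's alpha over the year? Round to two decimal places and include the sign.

-4.20%

Realised HPR = (P1 + D1 − P0) / P0 = (179.09 + 10.60 − 178.91) / 178.91 = 10.78 / 178.91 = 6.0254%
MRP = 7.34% − 3.91% = 3.43%
CAPM required = R_f + β·MRP = 3.91% + 1.84 × 3.43% = 10.2212%
α = realised − required = 6.0254% − 10.2212% = -4.20%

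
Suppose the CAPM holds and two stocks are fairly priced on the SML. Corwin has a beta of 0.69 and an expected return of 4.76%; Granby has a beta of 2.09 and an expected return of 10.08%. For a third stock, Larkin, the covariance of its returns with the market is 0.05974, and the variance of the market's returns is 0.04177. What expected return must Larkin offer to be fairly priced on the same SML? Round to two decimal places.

MRP = (10.08% − 4.76%) / (2.09 − 0.69) = 3.8000%
R_f = 4.76% − 0.69 × 3.8000% = 2.1380%
β_Larkin = Cov / Var(R_m) = 0.05974 / 0.04177 = 1.4302
E(R_Larkin) = R_f + β × MRP = 2.1380% + 1.4302 × 3.8000% = 7.57%

7.57%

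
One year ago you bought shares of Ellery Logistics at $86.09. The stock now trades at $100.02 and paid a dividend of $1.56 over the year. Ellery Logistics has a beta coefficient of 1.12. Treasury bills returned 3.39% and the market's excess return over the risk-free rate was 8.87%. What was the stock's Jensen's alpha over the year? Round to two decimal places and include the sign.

+4.67%

Realised HPR = (P1 + D1 − P0) / P0 = (100.02 + 1.56 − 86.09) / 86.09 = 15.49 / 86.09 = 17.9928%
CAPM required = R_f + β·MRP = 3.39% + 1.12 × 8.87% = 13.3244%
α = realised − required = 17.9928% − 13.3244% = +4.67%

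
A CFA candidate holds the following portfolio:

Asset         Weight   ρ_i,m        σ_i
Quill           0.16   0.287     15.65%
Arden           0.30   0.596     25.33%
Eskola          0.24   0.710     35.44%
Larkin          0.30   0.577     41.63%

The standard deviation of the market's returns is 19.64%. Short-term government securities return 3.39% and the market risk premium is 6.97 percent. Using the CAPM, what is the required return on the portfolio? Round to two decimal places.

β_Quill = 0.287 × 15.65% / 19.64% = 0.2287
β_Arden = 0.596 × 25.33% / 19.64% = 0.7687
β_Eskola = 0.710 × 35.44% / 19.64% = 1.2812
β_Larkin = 0.577 × 41.63% / 19.64% = 1.2230
β_P = Σ w_i β_i = 0.16×0.2287 + 0.30×0.7687 + 0.24×1.2812 + 0.30×1.2230 = 0.9416
E(R_P) = R_f + β_P × MRP = 3.39% + 0.9416 × 6.97% = 9.95%

9.95%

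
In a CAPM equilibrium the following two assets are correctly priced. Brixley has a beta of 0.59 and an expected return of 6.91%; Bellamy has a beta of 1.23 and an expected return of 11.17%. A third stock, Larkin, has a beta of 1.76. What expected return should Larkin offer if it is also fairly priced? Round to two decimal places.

14.70%

MRP (SML slope) = (11.17% − 6.91%) / (1.23 − 0.59) = 4.26% / 0.64 = 6.6563%
R_f (intercept) = 6.91% − 0.59 × 6.6563% = 2.9828%
E(R_Larkin) = R_f + β × MRP = 2.9828% + 1.76 × 6.6563% = 14.70%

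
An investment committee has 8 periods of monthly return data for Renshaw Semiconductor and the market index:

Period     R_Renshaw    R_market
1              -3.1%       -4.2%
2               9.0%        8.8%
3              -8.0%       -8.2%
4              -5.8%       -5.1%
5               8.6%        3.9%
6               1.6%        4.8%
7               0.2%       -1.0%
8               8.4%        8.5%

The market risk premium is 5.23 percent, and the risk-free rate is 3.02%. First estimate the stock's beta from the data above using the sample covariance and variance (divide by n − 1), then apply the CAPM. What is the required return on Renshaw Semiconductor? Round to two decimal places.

Mean R_i = (-3.1 + 9.0 − 8.0 − 5.8 + 8.6 + 1.6 + 0.2 + 8.4) / 8 = 1.3625%
Mean R_m = (-4.2 + 8.8 − 8.2 − 5.1 + 3.9 + 4.8 − 1.0 + 8.5) / 8 = 0.9375%
Σ(R_i − R̄_i)(R_m − R̄_m) = 289.6013  ⇒  Cov = 289.6013 / 7 = 41.3716
Σ(R_m − R̄_m)² = 292.7988  ⇒  Var(R_m) = 292.7988 / 7 = 41.8284
β = Cov / Var(R_m) = 41.3716 / 41.8284 = 0.9891
E(R) = R_f + β × MRP = 3.02% + 0.9891 × 5.23% = 8.19%

8.19%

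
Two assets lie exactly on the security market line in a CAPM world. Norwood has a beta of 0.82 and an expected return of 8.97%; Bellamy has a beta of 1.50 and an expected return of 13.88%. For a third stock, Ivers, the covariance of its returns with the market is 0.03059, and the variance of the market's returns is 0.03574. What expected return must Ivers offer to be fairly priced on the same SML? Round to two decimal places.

MRP = (13.88% − 8.97%) / (1.50 − 0.82) = 7.2206%
R_f = 8.97% − 0.82 × 7.2206% = 3.0491%
β_Ivers = Cov / Var(R_m) = 0.03059 / 0.03574 = 0.8559
E(R_Ivers) = R_f + β × MRP = 3.0491% + 0.8559 × 7.2206% = 9.23%

9.23%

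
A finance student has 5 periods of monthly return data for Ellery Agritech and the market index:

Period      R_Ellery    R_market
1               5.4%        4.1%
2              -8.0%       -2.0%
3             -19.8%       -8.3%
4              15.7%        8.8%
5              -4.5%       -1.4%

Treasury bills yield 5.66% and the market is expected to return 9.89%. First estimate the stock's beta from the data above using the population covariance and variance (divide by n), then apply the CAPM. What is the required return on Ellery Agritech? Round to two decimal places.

Mean R_i = (5.4 − 8.0 − 19.8 + 15.7 − 4.5) / 5 = -2.2400%
Mean R_m = (4.1 − 2.0 − 8.3 + 8.8 − 1.4) / 5 = 0.2400%
Σ(R_i − R̄_i)(R_m − R̄_m) = 349.6280  ⇒  Cov = 349.6280 / 5 = 69.9256
Σ(R_m − R̄_m)² = 168.8120  ⇒  Var(R_m) = 168.8120 / 5 = 33.7624
β = Cov / Var(R_m) = 69.9256 / 33.7624 = 2.0711
MRP = 9.89% − 5.66% = 4.23%
E(R) = R_f + β × MRP = 5.66% + 2.0711 × 4.23% = 14.42%

14.42%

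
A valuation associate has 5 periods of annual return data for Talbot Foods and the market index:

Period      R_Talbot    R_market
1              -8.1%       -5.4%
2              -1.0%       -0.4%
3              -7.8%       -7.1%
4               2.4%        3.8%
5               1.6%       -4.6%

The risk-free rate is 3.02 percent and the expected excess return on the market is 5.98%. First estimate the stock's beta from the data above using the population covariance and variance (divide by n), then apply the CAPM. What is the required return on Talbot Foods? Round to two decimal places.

8.09%

Mean R_i = (-8.1 − 1.0 − 7.8 + 2.4 + 1.6) / 5 = -2.5800%
Mean R_m = (-5.4 − 0.4 − 7.1 + 3.8 − 4.6) / 5 = -2.7400%
Σ(R_i − R̄_i)(R_m − R̄_m) = 65.9340  ⇒  Cov = 65.9340 / 5 = 13.1868
Σ(R_m − R̄_m)² = 77.7920  ⇒  Var(R_m) = 77.7920 / 5 = 15.5584
β = Cov / Var(R_m) = 13.1868 / 15.5584 = 0.8476
E(R) = R_f + β × MRP = 3.02% + 0.8476 × 5.98% = 8.09%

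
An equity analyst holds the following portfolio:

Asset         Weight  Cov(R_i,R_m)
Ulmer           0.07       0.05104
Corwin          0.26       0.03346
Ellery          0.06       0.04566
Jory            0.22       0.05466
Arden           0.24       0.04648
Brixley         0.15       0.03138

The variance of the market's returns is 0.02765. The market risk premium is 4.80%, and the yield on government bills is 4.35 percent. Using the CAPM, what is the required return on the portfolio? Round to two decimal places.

11.80%

β_Ulmer = 0.05104 / 0.02765 = 1.8459
β_Corwin = 0.03346 / 0.02765 = 1.2101
β_Ellery = 0.04566 / 0.02765 = 1.6514
β_Jory = 0.05466 / 0.02765 = 1.9769
β_Arden = 0.04648 / 0.02765 = 1.6810
β_Brixley = 0.03138 / 0.02765 = 1.1349
β_P = Σ w_i β_i = 0.07×1.8459 + 0.26×1.2101 + 0.06×1.6514 + 0.22×1.9769 + 0.24×1.6810 + 0.15×1.1349 = 1.5515
E(R_P) = R_f + β_P × MRP = 4.35% + 1.5515 × 4.80% = 11.80%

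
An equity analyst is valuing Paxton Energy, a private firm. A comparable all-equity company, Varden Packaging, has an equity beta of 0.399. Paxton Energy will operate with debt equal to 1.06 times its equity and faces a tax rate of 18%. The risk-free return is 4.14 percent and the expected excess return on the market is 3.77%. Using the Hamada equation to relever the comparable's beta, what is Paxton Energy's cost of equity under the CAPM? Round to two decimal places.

β_L = β_U × [1 + (1 − t)(D/E)] = 0.399 × [1 + (1 − 0.18) × 1.06]
    = 0.399 × [1 + 0.82 × 1.06] = 0.399 × 1.8692 = 0.7458
E(R) = R_f + β_L × MRP = 4.14% + 0.7458 × 3.77% = 6.95%

6.95%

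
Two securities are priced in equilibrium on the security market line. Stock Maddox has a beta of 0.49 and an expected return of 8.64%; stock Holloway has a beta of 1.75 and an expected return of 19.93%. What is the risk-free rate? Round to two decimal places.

Both satisfy E(R) = R_f + β·MRP, so the slope of the SML is
MRP = (19.93% − 8.64%) / (1.75 − 0.49) = 11.29% / 1.26 = 8.9603%
R_f = E(R_Maddox) − β_Maddox·MRP = 8.64% − 0.49 × 8.9603% = 4.2495%

4.25%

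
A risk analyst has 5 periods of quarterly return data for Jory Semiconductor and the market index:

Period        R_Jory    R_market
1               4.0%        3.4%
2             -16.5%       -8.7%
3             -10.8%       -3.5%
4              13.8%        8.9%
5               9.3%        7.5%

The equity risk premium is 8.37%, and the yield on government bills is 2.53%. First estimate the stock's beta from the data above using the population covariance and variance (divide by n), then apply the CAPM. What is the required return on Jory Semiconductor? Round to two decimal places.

Mean R_i = (4.0 − 16.5 − 10.8 + 13.8 + 9.3) / 5 = -0.0400%
Mean R_m = (3.4 − 8.7 − 3.5 + 8.9 + 7.5) / 5 = 1.5200%
Σ(R_i − R̄_i)(R_m − R̄_m) = 387.8240  ⇒  Cov = 387.8240 / 5 = 77.5648
Σ(R_m − R̄_m)² = 223.4080  ⇒  Var(R_m) = 223.4080 / 5 = 44.6816
β = Cov / Var(R_m) = 77.5648 / 44.6816 = 1.7359
E(R) = R_f + β × MRP = 2.53% + 1.7359 × 8.37% = 17.06%

17.06%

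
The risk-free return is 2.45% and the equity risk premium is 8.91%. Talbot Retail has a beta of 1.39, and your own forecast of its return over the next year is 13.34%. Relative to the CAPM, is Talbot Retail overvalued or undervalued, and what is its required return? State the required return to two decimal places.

Overvalued; required return 14.83%

Required return = R_f + β·MRP = 2.45% + 1.39 × 8.91% = 14.83%
Forecast 13.34% < required 14.83% → the stock plots below the SML → overvalued.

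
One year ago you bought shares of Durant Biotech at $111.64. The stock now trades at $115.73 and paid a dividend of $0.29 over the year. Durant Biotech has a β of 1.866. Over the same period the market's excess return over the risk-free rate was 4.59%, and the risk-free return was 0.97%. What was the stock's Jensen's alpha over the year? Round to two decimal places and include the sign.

-5.61%

Realised HPR = (P1 + D1 − P0) / P0 = (115.73 + 0.29 − 111.64) / 111.64 = 4.38 / 111.64 = 3.9233%
CAPM required = R_f + β·MRP = 0.97% + 1.866 × 4.59% = 9.53494%
α = realised − required = 3.9233% − 9.53494% = -5.61%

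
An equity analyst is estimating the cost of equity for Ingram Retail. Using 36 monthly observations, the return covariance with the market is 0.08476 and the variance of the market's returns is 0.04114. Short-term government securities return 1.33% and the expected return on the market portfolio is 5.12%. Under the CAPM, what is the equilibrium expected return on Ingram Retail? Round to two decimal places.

β = Cov(R_i, R_m) / Var(R_m) = 0.08476 / 0.04114 = 2.0603
MRP = 5.12% − 1.33% = 3.79%
E(R) = R_f + β × MRP = 1.33% + 2.0603 × 3.79% = 9.14%

9.14%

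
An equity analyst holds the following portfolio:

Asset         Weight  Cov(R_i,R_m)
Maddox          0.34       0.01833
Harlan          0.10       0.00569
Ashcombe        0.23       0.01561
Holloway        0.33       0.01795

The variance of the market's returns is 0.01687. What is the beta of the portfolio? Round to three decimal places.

β_Maddox = 0.01833 / 0.01687 = 1.0865
β_Harlan = 0.00569 / 0.01687 = 0.3373
β_Ashcombe = 0.01561 / 0.01687 = 0.9253
β_Holloway = 0.01795 / 0.01687 = 1.0640
β_P = Σ w_i β_i = 0.34×1.0865 + 0.10×0.3373 + 0.23×0.9253 + 0.33×1.0640 = 0.9671

0.967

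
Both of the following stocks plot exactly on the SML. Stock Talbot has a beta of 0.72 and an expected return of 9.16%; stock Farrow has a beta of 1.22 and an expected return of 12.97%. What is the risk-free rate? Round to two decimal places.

Both satisfy E(R) = R_f + β·MRP, so the slope of the SML is
MRP = (12.97% − 9.16%) / (1.22 − 0.72) = 3.81% / 0.50 = 7.6200%
R_f = E(R_Talbot) − β_Talbot·MRP = 9.16% − 0.72 × 7.6200% = 3.6736%

3.67%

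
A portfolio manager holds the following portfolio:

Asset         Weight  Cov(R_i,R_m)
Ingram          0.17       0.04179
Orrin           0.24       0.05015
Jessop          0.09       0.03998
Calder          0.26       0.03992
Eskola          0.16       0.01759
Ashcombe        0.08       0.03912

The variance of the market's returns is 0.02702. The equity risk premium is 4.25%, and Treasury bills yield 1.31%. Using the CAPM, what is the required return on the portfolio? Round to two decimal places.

7.45%

β_Ingram = 0.04179 / 0.02702 = 1.5466
β_Orrin = 0.05015 / 0.02702 = 1.8560
β_Jessop = 0.03998 / 0.02702 = 1.4796
β_Calder = 0.03992 / 0.02702 = 1.4774
β_Eskola = 0.01759 / 0.02702 = 0.6510
β_Ashcombe = 0.03912 / 0.02702 = 1.4478
β_P = Σ w_i β_i = 0.17×1.5466 + 0.24×1.8560 + 0.09×1.4796 + 0.26×1.4774 + 0.16×0.6510 + 0.08×1.4478 = 1.4456
E(R_P) = R_f + β_P × MRP = 1.31% + 1.4456 × 4.25% = 7.45%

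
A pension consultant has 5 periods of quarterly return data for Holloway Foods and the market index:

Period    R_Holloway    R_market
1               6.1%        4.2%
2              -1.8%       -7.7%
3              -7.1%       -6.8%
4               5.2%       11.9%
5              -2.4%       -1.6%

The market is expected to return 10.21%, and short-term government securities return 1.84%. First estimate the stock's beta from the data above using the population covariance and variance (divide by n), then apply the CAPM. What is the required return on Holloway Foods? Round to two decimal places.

6.65%

Mean R_i = (6.1 − 1.8 − 7.1 + 5.2 − 2.4) / 5 = 0.0000%
Mean R_m = (4.2 − 7.7 − 6.8 + 11.9 − 1.6) / 5 = 0.0000%
Σ(R_i − R̄_i)(R_m − R̄_m) = 153.4800  ⇒  Cov = 153.4800 / 5 = 30.6960
Σ(R_m − R̄_m)² = 267.3400  ⇒  Var(R_m) = 267.3400 / 5 = 53.4680
β = Cov / Var(R_m) = 30.6960 / 53.4680 = 0.5741
MRP = 10.21% − 1.84% = 8.37%
E(R) = R_f + β × MRP = 1.84% + 0.5741 × 8.37% = 6.65%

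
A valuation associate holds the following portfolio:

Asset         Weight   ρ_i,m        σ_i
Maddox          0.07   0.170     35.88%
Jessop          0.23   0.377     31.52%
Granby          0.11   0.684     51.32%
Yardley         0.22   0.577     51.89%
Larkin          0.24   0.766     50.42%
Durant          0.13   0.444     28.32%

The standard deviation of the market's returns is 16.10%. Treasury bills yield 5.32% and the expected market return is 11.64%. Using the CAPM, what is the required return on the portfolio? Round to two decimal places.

14.94%

β_Maddox = 0.170 × 35.88% / 16.10% = 0.3789
β_Jessop = 0.377 × 31.52% / 16.10% = 0.7381
β_Granby = 0.684 × 51.32% / 16.10% = 2.1803
β_Yardley = 0.577 × 51.89% / 16.10% = 1.8597
β_Larkin = 0.766 × 50.42% / 16.10% = 2.3989
β_Durant = 0.444 × 28.32% / 16.10% = 0.7810
β_P = Σ w_i β_i = 0.07×0.3789 + 0.23×0.7381 + 0.11×2.1803 + 0.22×1.8597 + 0.24×2.3989 + 0.13×0.7810 = 1.5225
MRP = 11.64% − 5.32% = 6.32%
E(R_P) = R_f + β_P × MRP = 5.32% + 1.5225 × 6.32% = 14.94%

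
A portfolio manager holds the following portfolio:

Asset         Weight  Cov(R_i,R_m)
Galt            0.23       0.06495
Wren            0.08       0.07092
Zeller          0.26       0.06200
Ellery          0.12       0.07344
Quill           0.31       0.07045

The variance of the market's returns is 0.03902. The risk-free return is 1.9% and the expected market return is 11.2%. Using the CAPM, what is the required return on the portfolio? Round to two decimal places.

β_Galt = 0.06495 / 0.03902 = 1.6645
β_Wren = 0.07092 / 0.03902 = 1.8175
β_Zeller = 0.06200 / 0.03902 = 1.5889
β_Ellery = 0.07344 / 0.03902 = 1.8821
β_Quill = 0.07045 / 0.03902 = 1.8055
β_P = Σ w_i β_i = 0.23×1.6645 + 0.08×1.8175 + 0.26×1.5889 + 0.12×1.8821 + 0.31×1.8055 = 1.7269
MRP = 11.2% − 1.9% = 9.30%
E(R_P) = R_f + β_P × MRP = 1.9% + 1.7269 × 9.3% = 17.96%

17.96%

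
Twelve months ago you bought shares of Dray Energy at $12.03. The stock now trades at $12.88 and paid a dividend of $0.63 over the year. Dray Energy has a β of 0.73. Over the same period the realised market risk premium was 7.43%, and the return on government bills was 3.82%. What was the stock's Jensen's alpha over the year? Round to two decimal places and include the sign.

Realised HPR = (P1 + D1 − P0) / P0 = (12.88 + 0.63 − 12.03) / 12.03 = 1.48 / 12.03 = 12.3026%
CAPM required = R_f + β·MRP = 3.82% + 0.73 × 7.43% = 9.2439%
α = realised − required = 12.3026% − 9.2439% = +3.06%

+3.06%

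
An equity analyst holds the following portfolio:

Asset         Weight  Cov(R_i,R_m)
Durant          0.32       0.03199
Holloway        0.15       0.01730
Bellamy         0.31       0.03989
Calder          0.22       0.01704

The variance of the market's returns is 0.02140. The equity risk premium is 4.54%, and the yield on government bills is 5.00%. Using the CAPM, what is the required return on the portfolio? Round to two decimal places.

β_Durant = 0.03199 / 0.02140 = 1.4949
β_Holloway = 0.01730 / 0.02140 = 0.8084
β_Bellamy = 0.03989 / 0.02140 = 1.8640
β_Calder = 0.01704 / 0.02140 = 0.7963
β_P = Σ w_i β_i = 0.32×1.4949 + 0.15×0.8084 + 0.31×1.8640 + 0.22×0.7963 = 1.3527
E(R_P) = R_f + β_P × MRP = 5.00% + 1.3527 × 4.54% = 11.14%

11.14%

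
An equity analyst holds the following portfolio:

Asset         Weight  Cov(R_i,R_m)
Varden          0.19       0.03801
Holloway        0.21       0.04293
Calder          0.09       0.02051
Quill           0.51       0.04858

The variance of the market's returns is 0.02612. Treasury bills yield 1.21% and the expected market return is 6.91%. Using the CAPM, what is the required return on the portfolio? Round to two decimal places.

10.56%

β_Varden = 0.03801 / 0.02612 = 1.4552
β_Holloway = 0.04293 / 0.02612 = 1.6436
β_Calder = 0.02051 / 0.02612 = 0.7852
β_Quill = 0.04858 / 0.02612 = 1.8599
β_P = Σ w_i β_i = 0.19×1.4552 + 0.21×1.6436 + 0.09×0.7852 + 0.51×1.8599 = 1.6409
MRP = 6.91% − 1.21% = 5.70%
E(R_P) = R_f + β_P × MRP = 1.21% + 1.6409 × 5.70% = 10.56%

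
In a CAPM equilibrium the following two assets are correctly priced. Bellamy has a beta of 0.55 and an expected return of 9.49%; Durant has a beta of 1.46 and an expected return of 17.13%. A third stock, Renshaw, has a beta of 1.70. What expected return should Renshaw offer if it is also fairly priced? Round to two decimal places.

MRP (SML slope) = (17.13% − 9.49%) / (1.46 − 0.55) = 7.64% / 0.91 = 8.3956%
R_f (intercept) = 9.49% − 0.55 × 8.3956% = 4.8724%
E(R_Renshaw) = R_f + β × MRP = 4.8724% + 1.70 × 8.3956% = 19.14%

19.14%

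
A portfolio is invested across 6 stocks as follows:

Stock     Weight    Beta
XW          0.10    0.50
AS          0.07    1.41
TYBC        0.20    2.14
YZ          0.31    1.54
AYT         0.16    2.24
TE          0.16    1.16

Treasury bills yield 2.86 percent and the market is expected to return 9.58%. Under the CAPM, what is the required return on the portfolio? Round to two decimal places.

β_P = Σ w_i β_i = 0.10×0.50 + 0.07×1.41 + 0.20×2.14 + 0.31×1.54 + 0.16×2.24 + 0.16×1.16 = 1.5981
MRP = 9.58% − 2.86% = 6.72%
E(R_P) = R_f + β_P × MRP = 2.86% + 1.5981 × 6.72% = 13.60%

13.60%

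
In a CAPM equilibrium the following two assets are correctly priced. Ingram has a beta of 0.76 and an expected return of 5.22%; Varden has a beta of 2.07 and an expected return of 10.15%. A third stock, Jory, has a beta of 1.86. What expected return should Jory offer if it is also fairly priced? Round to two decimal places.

MRP (SML slope) = (10.15% − 5.22%) / (2.07 − 0.76) = 4.93% / 1.31 = 3.7634%
R_f (intercept) = 5.22% − 0.76 × 3.7634% = 2.3598%
E(R_Jory) = R_f + β × MRP = 2.3598% + 1.86 × 3.7634% = 9.36%

9.36%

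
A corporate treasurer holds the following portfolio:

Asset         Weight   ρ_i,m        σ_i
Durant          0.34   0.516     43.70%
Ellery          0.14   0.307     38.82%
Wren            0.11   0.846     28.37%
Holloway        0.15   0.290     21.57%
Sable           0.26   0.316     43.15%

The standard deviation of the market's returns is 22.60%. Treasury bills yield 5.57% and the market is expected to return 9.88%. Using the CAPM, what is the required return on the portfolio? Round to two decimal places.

8.71%

β_Durant = 0.516 × 43.70% / 22.60% = 0.9978
β_Ellery = 0.307 × 38.82% / 22.60% = 0.5273
β_Wren = 0.846 × 28.37% / 22.60% = 1.0620
β_Holloway = 0.290 × 21.57% / 22.60% = 0.2768
β_Sable = 0.316 × 43.15% / 22.60% = 0.6033
β_P = Σ w_i β_i = 0.34×0.9978 + 0.14×0.5273 + 0.11×1.0620 + 0.15×0.2768 + 0.26×0.6033 = 0.7283
MRP = 9.88% − 5.57% = 4.31%
E(R_P) = R_f + β_P × MRP = 5.57% + 0.7283 × 4.31% = 8.71%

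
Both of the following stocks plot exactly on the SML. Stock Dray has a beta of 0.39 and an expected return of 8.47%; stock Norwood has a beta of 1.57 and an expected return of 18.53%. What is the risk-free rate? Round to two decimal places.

Both satisfy E(R) = R_f + β·MRP, so the slope of the SML is
MRP = (18.53% − 8.47%) / (1.57 − 0.39) = 10.06% / 1.18 = 8.5254%
R_f = E(R_Dray) − β_Dray·MRP = 8.47% − 0.39 × 8.5254% = 5.1451%

5.15%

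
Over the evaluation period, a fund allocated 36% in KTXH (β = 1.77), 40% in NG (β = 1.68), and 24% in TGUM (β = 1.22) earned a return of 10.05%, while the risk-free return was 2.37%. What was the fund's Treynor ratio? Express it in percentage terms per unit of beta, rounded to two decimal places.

β_P = 0.36×1.77 + 0.40×1.68 + 0.24×1.22 = 1.6020
Treynor = (R_P − R_f) / β_P = (10.05% − 2.37%) / 1.6020 = 7.68% / 1.6020 = 4.79%

4.79%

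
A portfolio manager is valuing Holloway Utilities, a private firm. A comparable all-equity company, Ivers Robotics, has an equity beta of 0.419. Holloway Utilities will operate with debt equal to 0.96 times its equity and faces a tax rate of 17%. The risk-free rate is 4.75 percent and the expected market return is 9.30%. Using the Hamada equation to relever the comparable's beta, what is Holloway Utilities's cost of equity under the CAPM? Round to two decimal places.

8.18%

β_L = β_U × [1 + (1 − t)(D/E)] = 0.419 × [1 + (1 − 0.17) × 0.96]
    = 0.419 × [1 + 0.83 × 0.96] = 0.419 × 1.7968 = 0.7529
MRP = 9.30% − 4.75% = 4.55%
E(R) = R_f + β_L × MRP = 4.75% + 0.7529 × 4.55% = 8.18%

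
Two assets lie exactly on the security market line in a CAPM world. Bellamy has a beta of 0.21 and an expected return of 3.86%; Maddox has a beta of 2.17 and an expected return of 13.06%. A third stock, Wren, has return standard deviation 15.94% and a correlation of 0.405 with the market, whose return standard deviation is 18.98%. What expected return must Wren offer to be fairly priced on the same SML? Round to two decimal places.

MRP = (13.06% − 3.86%) / (2.17 − 0.21) = 4.6939%
R_f = 3.86% − 0.21 × 4.6939% = 2.8743%
β_Wren = ρ·σ_i/σ_m = 0.405 × 15.94 / 18.98 = 0.3401
E(R_Wren) = R_f + β × MRP = 2.8743% + 0.3401 × 4.6939% = 4.47%

4.47%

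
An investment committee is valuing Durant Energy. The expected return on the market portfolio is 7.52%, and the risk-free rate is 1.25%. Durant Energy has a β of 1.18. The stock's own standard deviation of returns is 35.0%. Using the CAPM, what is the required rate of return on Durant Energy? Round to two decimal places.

8.65%

Market risk premium = E(R_m) − R_f = 7.52% − 1.25% = 6.27%
E(R) = R_f + β × MRP = 1.25% + 1.18 × 6.27% = 8.65%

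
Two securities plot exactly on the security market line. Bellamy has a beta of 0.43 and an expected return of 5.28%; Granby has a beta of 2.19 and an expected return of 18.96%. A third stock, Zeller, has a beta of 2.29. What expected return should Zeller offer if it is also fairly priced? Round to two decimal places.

MRP (SML slope) = (18.96% − 5.28%) / (2.19 − 0.43) = 13.68% / 1.76 = 7.7727%
R_f (intercept) = 5.28% − 0.43 × 7.7727% = 1.9377%
E(R_Zeller) = R_f + β × MRP = 1.9377% + 2.29 × 7.7727% = 19.74%

19.74%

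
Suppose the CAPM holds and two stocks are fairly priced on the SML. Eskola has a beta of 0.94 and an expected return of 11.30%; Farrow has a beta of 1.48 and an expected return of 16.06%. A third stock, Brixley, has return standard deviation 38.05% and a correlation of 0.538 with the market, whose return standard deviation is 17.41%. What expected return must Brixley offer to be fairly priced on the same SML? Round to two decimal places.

MRP = (16.06% − 11.30%) / (1.48 − 0.94) = 8.8148%
R_f = 11.30% − 0.94 × 8.8148% = 3.0141%
β_Brixley = ρ·σ_i/σ_m = 0.538 × 38.05 / 17.41 = 1.1758
E(R_Brixley) = R_f + β × MRP = 3.0141% + 1.1758 × 8.8148% = 13.38%

13.38%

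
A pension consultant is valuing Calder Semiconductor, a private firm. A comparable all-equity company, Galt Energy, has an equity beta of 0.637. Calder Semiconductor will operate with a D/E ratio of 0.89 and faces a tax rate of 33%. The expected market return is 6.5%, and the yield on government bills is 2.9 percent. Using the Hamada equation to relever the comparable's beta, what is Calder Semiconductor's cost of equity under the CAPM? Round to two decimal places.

6.56%

β_L = β_U × [1 + (1 − t)(D/E)] = 0.637 × [1 + (1 − 0.33) × 0.89]
    = 0.637 × [1 + 0.67 × 0.89] = 0.637 × 1.5963 = 1.0168
MRP = 6.5% − 2.9% = 3.60%
E(R) = R_f + β_L × MRP = 2.9% + 1.0168 × 3.6% = 6.56%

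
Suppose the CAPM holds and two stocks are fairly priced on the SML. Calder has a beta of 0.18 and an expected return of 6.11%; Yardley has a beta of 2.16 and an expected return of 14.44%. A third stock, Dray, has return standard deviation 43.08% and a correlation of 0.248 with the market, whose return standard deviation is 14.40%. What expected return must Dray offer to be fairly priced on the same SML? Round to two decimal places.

MRP = (14.44% − 6.11%) / (2.16 − 0.18) = 4.2071%
R_f = 6.11% − 0.18 × 4.2071% = 5.3527%
β_Dray = ρ·σ_i/σ_m = 0.248 × 43.08 / 14.40 = 0.7419
E(R_Dray) = R_f + β × MRP = 5.3527% + 0.7419 × 4.2071% = 8.47%

8.47%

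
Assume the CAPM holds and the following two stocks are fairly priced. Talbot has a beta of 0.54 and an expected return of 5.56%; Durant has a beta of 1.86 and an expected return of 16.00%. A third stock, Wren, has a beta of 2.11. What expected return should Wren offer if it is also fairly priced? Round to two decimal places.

MRP (SML slope) = (16.00% − 5.56%) / (1.86 − 0.54) = 10.44% / 1.32 = 7.9091%
R_f (intercept) = 5.56% − 0.54 × 7.9091% = 1.2891%
E(R_Wren) = R_f + β × MRP = 1.2891% + 2.11 × 7.9091% = 17.98%

17.98%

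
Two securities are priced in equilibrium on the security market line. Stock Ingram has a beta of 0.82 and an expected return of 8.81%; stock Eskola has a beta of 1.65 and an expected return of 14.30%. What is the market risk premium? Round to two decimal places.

Both satisfy E(R) = R_f + β·MRP, so the slope of the SML is
MRP = (14.30% − 8.81%) / (1.65 − 0.82) = 5.49% / 0.83 = 6.6145%

6.61%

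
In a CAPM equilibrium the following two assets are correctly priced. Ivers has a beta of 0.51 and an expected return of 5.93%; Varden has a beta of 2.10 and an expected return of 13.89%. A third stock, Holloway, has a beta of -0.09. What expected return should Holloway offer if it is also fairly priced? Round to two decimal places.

2.93%

MRP (SML slope) = (13.89% − 5.93%) / (2.10 − 0.51) = 7.96% / 1.59 = 5.0063%
R_f (intercept) = 5.93% − 0.51 × 5.0063% = 3.3768%
E(R_Holloway) = R_f + β × MRP = 3.3768% + -0.09 × 5.0063% = 2.93%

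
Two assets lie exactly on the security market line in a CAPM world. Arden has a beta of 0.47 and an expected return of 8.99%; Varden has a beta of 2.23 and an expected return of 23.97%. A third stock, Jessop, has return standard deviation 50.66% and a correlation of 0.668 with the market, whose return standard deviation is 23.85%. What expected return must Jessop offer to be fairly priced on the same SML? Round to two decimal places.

17.07%

MRP = (23.97% − 8.99%) / (2.23 − 0.47) = 8.5114%
R_f = 8.99% − 0.47 × 8.5114% = 4.9896%
β_Jessop = ρ·σ_i/σ_m = 0.668 × 50.66 / 23.85 = 1.4189
E(R_Jessop) = R_f + β × MRP = 4.9896% + 1.4189 × 8.5114% = 17.07%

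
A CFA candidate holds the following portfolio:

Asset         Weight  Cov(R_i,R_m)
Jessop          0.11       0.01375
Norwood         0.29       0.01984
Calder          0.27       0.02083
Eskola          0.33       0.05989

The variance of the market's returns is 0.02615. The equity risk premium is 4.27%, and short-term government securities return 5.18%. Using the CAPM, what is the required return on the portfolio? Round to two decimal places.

10.51%

β_Jessop = 0.01375 / 0.02615 = 0.5258
β_Norwood = 0.01984 / 0.02615 = 0.7587
β_Calder = 0.02083 / 0.02615 = 0.7966
β_Eskola = 0.05989 / 0.02615 = 2.2902
β_P = Σ w_i β_i = 0.11×0.5258 + 0.29×0.7587 + 0.27×0.7966 + 0.33×2.2902 = 1.2487
E(R_P) = R_f + β_P × MRP = 5.18% + 1.2487 × 4.27% = 10.51%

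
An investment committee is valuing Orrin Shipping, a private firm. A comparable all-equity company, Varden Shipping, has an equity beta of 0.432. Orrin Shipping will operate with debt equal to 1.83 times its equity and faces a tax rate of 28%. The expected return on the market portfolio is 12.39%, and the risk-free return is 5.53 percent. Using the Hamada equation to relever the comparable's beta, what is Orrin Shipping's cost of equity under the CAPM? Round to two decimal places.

12.40%

β_L = β_U × [1 + (1 − t)(D/E)] = 0.432 × [1 + (1 − 0.28) × 1.83]
    = 0.432 × [1 + 0.72 × 1.83] = 0.432 × 2.3176 = 1.0012
MRP = 12.39% − 5.53% = 6.86%
E(R) = R_f + β_L × MRP = 5.53% + 1.0012 × 6.86% = 12.40%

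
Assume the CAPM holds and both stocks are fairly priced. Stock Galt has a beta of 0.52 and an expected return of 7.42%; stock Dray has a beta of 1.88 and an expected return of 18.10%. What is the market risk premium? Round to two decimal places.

Both satisfy E(R) = R_f + β·MRP, so the slope of the SML is
MRP = (18.10% − 7.42%) / (1.88 − 0.52) = 10.68% / 1.36 = 7.8529%

7.85%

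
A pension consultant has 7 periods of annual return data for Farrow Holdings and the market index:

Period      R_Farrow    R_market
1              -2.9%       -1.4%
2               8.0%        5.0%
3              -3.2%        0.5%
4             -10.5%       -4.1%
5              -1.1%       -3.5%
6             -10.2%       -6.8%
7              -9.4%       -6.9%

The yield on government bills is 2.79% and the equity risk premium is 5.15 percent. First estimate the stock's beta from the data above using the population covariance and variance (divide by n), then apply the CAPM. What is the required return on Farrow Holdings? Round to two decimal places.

Mean R_i = (-2.9 + 8.0 − 3.2 − 10.5 − 1.1 − 10.2 − 9.4) / 7 = -4.1857%
Mean R_m = (-1.4 + 5.0 + 0.5 − 4.1 − 3.5 − 6.8 − 6.9) / 7 = -2.4571%
Σ(R_i − R̄_i)(R_m − R̄_m) = 151.5857  ⇒  Cov = 151.5857 / 7 = 21.6551
Σ(R_m − R̄_m)² = 107.8571  ⇒  Var(R_m) = 107.8571 / 7 = 15.4082
β = Cov / Var(R_m) = 21.6551 / 15.4082 = 1.4054
E(R) = R_f + β × MRP = 2.79% + 1.4054 × 5.15% = 10.03%

10.03%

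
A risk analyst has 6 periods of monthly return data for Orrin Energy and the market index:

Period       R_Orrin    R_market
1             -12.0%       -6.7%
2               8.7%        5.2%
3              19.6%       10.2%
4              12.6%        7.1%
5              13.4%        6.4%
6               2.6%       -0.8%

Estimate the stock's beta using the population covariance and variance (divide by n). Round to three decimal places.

1.767

Mean R_i = (-12.0 + 8.7 + 19.6 + 12.6 + 13.4 + 2.6) / 6 = 7.4833%
Mean R_m = (-6.7 + 5.2 + 10.2 + 7.1 + 6.4 − 0.8) / 6 = 3.5667%
Σ(R_i − R̄_i)(R_m − R̄_m) = 338.5567  ⇒  Cov = 338.5567 / 6 = 56.4261
Σ(R_m − R̄_m)² = 191.6533  ⇒  Var(R_m) = 191.6533 / 6 = 31.9422
β = Cov / Var(R_m) = 56.4261 / 31.9422 = 1.7665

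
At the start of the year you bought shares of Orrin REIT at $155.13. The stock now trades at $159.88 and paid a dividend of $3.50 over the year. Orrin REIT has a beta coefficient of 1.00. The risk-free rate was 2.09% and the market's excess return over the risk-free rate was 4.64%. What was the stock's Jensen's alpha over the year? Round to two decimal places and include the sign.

-1.41%

Realised HPR = (P1 + D1 − P0) / P0 = (159.88 + 3.50 − 155.13) / 155.13 = 8.25 / 155.13 = 5.3181%
CAPM required = R_f + β·MRP = 2.09% + 1.00 × 4.64% = 6.7300%
α = realised − required = 5.3181% − 6.7300% = -1.41%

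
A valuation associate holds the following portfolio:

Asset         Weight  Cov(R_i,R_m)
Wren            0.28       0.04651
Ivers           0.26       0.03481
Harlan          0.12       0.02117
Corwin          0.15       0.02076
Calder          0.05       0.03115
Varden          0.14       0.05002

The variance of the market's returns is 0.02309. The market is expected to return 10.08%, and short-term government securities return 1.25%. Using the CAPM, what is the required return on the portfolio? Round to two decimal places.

β_Wren = 0.04651 / 0.02309 = 2.0143
β_Ivers = 0.03481 / 0.02309 = 1.5076
β_Harlan = 0.02117 / 0.02309 = 0.9168
β_Corwin = 0.02076 / 0.02309 = 0.8991
β_Calder = 0.03115 / 0.02309 = 1.3491
β_Varden = 0.05002 / 0.02309 = 2.1663
β_P = Σ w_i β_i = 0.28×2.0143 + 0.26×1.5076 + 0.12×0.9168 + 0.15×0.8991 + 0.05×1.3491 + 0.14×2.1663 = 1.5716
MRP = 10.08% − 1.25% = 8.83%
E(R_P) = R_f + β_P × MRP = 1.25% + 1.5716 × 8.83% = 15.13%

15.13%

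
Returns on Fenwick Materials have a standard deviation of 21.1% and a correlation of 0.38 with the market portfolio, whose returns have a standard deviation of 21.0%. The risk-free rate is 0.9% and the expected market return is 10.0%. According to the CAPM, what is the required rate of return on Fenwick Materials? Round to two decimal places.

4.37%

β = ρ × σ_i / σ_m = 0.38 × 21.1% / 21.0% = 0.3818
MRP = 10.0% − 0.9% = 9.10%
E(R) = 0.9% + 0.3818 × 9.1% = 4.37%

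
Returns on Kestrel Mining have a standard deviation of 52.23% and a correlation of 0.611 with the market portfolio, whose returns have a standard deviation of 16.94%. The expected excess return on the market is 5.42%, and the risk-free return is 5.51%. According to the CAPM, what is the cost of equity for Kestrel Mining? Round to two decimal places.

β = ρ × σ_i / σ_m = 0.611 × 52.23% / 16.94% = 1.8839
E(R) = 5.51% + 1.8839 × 5.42% = 15.72%

15.72%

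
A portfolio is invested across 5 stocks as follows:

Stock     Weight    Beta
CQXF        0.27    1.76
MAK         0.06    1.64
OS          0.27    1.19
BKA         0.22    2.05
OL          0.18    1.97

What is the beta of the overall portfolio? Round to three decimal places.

1.701

β_P = Σ w_i β_i = 0.27×1.76 + 0.06×1.64 + 0.27×1.19 + 0.22×2.05 + 0.18×1.97 = 1.7005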